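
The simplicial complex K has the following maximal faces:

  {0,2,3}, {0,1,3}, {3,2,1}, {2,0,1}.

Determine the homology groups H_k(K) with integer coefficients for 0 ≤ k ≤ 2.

H_0 ≅ Z,  H_1 = 0,  H_2 ≅ Z.

K has 4 vertices, 6 edges, 4 triangles.
rank ∂_0 = 0, rank ∂_1 = 3 ⇒ b_0 = 4 − 0 − 3 = 1; all invariant factors of ∂_1 are 1 so no torsion. So H_0 = Z.
rank ∂_1 = 3, rank ∂_2 = 3 ⇒ b_1 = 6 − 3 − 3 = 0; all invariant factors of ∂_2 are 1 so no torsion. So H_1 = 0.
rank ∂_2 = 3, rank ∂_3 = 0 ⇒ b_2 = 4 − 3 − 0 = 1. So H_2 = Z.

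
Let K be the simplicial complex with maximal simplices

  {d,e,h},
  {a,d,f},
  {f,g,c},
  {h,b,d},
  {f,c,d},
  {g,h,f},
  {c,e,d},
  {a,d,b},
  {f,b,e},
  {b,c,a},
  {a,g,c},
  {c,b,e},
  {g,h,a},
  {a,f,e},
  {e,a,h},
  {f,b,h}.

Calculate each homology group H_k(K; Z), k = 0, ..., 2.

H_0 ≅ Z,  H_1 ≅ Z^2,  H_2 ≅ Z.

We work with the vertex ordering a < b < c < d < e < f < g < h. The simplices of K, each written with vertices in increasing order, are:

  0-simplices (8): a, b, c, d, e, f, g, h
  1-simplices (24): ab, ac, ad, ae, af, ag, ah, bc, bd, be, bf, bh, cd, ce, cf, cg, de, df, dh, ef, eh, fg, fh, gh
  2-simplices (16): abc, abd, acg, adf, aef, aeh, agh, bce, bdh, bef, bfh, cde, cdf, cfg, deh, fgh

so the chain groups are C_0 ≅ Z^8, C_1 ≅ Z^24, C_2 ≅ Z^16.

∂_1: C_1 → C_0 sends each edge [p,q] (with p < q) to q − p. For instance
  ∂bc = c − b.
As a 8×24 matrix over Z this has rank 7, with invariant factors (1,1,1,1,1,1,1).

The boundary map ∂_2: C_2 → C_1 maps a triangle to the signed sum of its edges. For instance
  ∂bdh = dh − bh + bd,
  ∂bfh = fh − bh + bf.
As a 24×16 matrix over Z this has rank 15, with invariant factors (1,1,1,1,1,1,1,1,1,1,1,1,1,1,1).

Reading off H_k = ker ∂_k / im ∂_{k+1}:

  H_0: rank C_0 − rank ∂_1 = 8 − 7 = 1, and the invariant factors of ∂_1 are all 1, so H_0 ≅ Z.
  H_1: rank ker ∂_1 − rank ∂_2 = (24 − 7) − 15 = 2, and the invariant factors of ∂_2 are all 1, so H_1 ≅ Z^2.
  H_2: rank ker ∂_2 − rank ∂_3 = (16 − 15) − 0 = 1, and there is no ∂_3, so H_2 ≅ Z.

As a check, the Euler characteristic is 8 − 24 + 16 = 0, which agrees with 1 − 2 + 1 = 0.
(K is a triangulation of the torus T^2.)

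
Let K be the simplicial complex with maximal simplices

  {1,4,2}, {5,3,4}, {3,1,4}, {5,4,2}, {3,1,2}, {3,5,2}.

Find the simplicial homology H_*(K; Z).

Take the total order 1 < 2 < 3 < 4 < 5 on the vertex set. Then K (dimension 2) consists of the simplices:

  0-simplices (5): [1], [2], [3], [4], [5]
  1-simplices (9): [1,2], [1,3], [1,4], [2,3], [2,4], [2,5], [3,4], [3,5], [4,5]
  2-simplices (6): [1,2,3], [1,2,4], [1,3,4], [2,3,5], [2,4,5], [3,4,5]

giving chain groups C_0 ≅ Z^5, C_1 ≅ Z^9, C_2 ≅ Z^6.

∂_1: C_1 → C_0 is given by ∂[p,q] = [q] − [p]. For instance
  ∂[3,5] = [5] − [3].
As a 5×9 matrix over Z this has rank 4, with invariant factors (1,1,1,1).

∂_2: C_2 → C_1 maps a triangle to the signed sum of its edges. For instance
  ∂[1,2,4] = [2,4] − [1,4] + [1,2],
  ∂[2,4,5] = [4,5] − [2,5] + [2,4].
The 9×6 boundary matrix has rank 5 and Smith normal form diag(1,1,1,1,1).

From H_k ≅ ker(∂_k) / im(∂_{k+1}) we obtain:

  H_0: rank C_0 − rank ∂_1 = 5 − 4 = 1, and the invariant factors of ∂_1 are all 1, so H_0 = Z.
  H_1: rank ker ∂_1 − rank ∂_2 = (9 − 4) − 5 = 0, and the invariant factors of ∂_2 are all 1, so H_1 = 0.
  H_2: rank ker ∂_2 − rank ∂_3 = (6 − 5) − 0 = 1, and there is no ∂_3, so H_2 = Z.

As a check, the Euler characteristic is 5 − 9 + 6 = 2, which agrees with 1 − 0 + 1 = 2.
(K is a triangulation of the 2-sphere S^2.)

H_0 ≅ Z,  H_1 = 0,  H_2 ≅ Z.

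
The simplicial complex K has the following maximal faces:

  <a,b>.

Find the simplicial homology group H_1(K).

Fix the vertex order a < b and write every simplex with vertices in increasing order. Then dim K = 1 and the simplices of K are:

  0-simplices (2): a, b
  1-simplices (1): ab

so the chain groups are C_0 ≅ Z^2, C_1 ≅ Z^1.

∂_1: C_1 → C_0 maps an edge to its endpoints' difference, ∂[p,q] = q − p. For instance
  ∂ab = b − a.
As a 2×1 matrix over Z this has rank 1, with invariant factors (1).

Now H_k = ker ∂_k / im ∂_{k+1}, so:

  H_1: rank ker ∂_1 − rank ∂_2 = (1 − 1) − 0 = 0, and there is no ∂_2, so H_1 = 0.

H_1 ≅ 0.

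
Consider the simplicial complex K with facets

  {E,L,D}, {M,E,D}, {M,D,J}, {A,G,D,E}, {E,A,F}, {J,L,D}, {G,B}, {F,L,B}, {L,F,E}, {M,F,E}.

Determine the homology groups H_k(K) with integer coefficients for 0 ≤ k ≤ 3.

H_0 = Z,  H_1 = Z,  H_2 = 0,  H_3 = 0.

Fix the vertex order A < B < D < E < F < G < J < L < M and write every simplex with vertices in increasing order. Then dim K = 3 and the simplices of K are:

  0-simplices (9): A, B, D, E, F, G, J, L, M
  1-simplices (20): AD, AE, AF, AG, BF, BG, BL, DE, DG, DJ, DL, DM, EF, EG, EL, EM, FL, FM, JL, JM
  2-simplices (12): ADE, ADG, AEF, AEG, BFL, DEG, DEL, DEM, DJL, DJM, EFL, EFM
  3-simplices (1): ADEG

so the chain groups are C_0 ≅ Z^9, C_1 ≅ Z^20, C_2 ≅ Z^12, C_3 ≅ Z^1.

Boundary ∂_1: C_1 → C_0 maps an edge to its endpoints' difference, ∂[p,q] = q − p. For instance
  ∂EG = G − E.
As a 9×20 matrix over Z this has rank 8, with invariant factors (1,1,1,1,1,1,1,1).

The boundary map ∂_2: C_2 → C_1 sends each 2-simplex [p,q,r] to [q,r] − [p,r] + [p,q]. For instance
  ∂ADG = DG − AG + AD,
  ∂DEG = EG − DG + DE.
As a 20×12 matrix over Z this has rank 11, with invariant factors (1,1,1,1,1,1,1,1,1,1,1).

The boundary map ∂_3: C_3 → C_2 sends each 3-simplex σ to the alternating sum Σ_i (−1)^i (σ with its i-th vertex removed). For instance
  ∂ADEG = DEG − AEG + ADG − ADE.
This gives a 12×1 integer matrix of rank 1; reducing to Smith normal form yields diagonal entries (1).

From H_k ≅ ker(∂_k) / im(∂_{k+1}) we obtain:

  H_0: rank C_0 − rank ∂_1 = 9 − 8 = 1, and the invariant factors of ∂_1 are all 1, so H_0 = Z.
  H_1: rank ker ∂_1 − rank ∂_2 = (20 − 8) − 11 = 1, and the invariant factors of ∂_2 are all 1, so H_1 = Z.
  H_2: rank ker ∂_2 − rank ∂_3 = (12 − 11) − 1 = 0, and the invariant factors of ∂_3 are all 1, so H_2 = 0.
  H_3: rank ker ∂_3 − rank ∂_4 = (1 − 1) − 0 = 0, and there is no ∂_4, so H_3 = 0.

As a check, the Euler characteristic is 9 − 20 + 12 − 1 = 0, which agrees with 1 − 1 + 0 − 0 = 0.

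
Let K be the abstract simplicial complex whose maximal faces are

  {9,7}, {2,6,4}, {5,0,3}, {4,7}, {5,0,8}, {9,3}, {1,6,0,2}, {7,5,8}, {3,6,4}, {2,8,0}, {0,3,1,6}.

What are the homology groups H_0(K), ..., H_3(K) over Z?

Order the vertices as 0 < 1 < 2 < 3 < 4 < 5 < 6 < 7 < 8 < 9. Listing each simplex with vertices in this order, K has dimension 3 with simplices:

  0-simplices (10): [0], [1], [2], [3], [4], [5], [6], [7], [8], [9]
  1-simplices (22): [0,1], [0,2], [0,3], [0,5], [0,6], [0,8], [1,2], [1,3], [1,6], [2,4], [2,6], [2,8], [3,4], [3,5], [3,6], [3,9], [4,6], [4,7], [5,7], [5,8], [7,8], [7,9]
  2-simplices (13): [0,1,2], [0,1,3], [0,1,6], [0,2,6], [0,2,8], [0,3,5], [0,3,6], [0,5,8], [1,2,6], [1,3,6], [2,4,6], [3,4,6], [5,7,8]
  3-simplices (2): [0,1,2,6], [0,1,3,6]

Hence C_0 ≅ Z^10, C_1 ≅ Z^22, C_2 ≅ Z^13, C_3 ≅ Z^2.

The boundary map ∂_1: C_1 → C_0 maps an edge to its endpoints' difference, ∂[p,q] = q − p. For instance
  ∂[0,2] = [2] − [0].
This gives a 10×22 integer matrix of rank 9; reducing to Smith normal form yields diagonal entries (1,1,1,1,1,1,1,1,1).

The boundary map ∂_2: C_2 → C_1 maps a triangle to the signed sum of its edges. For instance
  ∂[0,3,5] = [3,5] − [0,5] + [0,3],
  ∂[2,4,6] = [4,6] − [2,6] + [2,4].
The 22×13 boundary matrix has rank 11 and Smith normal form diag(1,1,1,1,1,1,1,1,1,1,1).

The boundary map ∂_3: C_3 → C_2 sends each 3-simplex σ to the alternating sum Σ_i (−1)^i (σ with its i-th vertex removed). For instance
  ∂[0,1,3,6] = [1,3,6] − [0,3,6] + [0,1,6] − [0,1,3],
  ∂[0,1,2,6] = [1,2,6] − [0,2,6] + [0,1,6] − [0,1,2].
The resulting 13×2 matrix has rank 2, and its Smith normal form has invariant factors (1,1).

Computing H_k = (kernel of ∂_k) / (image of ∂_{k+1}):

  H_0: rank C_0 − rank ∂_1 = 10 − 9 = 1, and the invariant factors of ∂_1 are all 1, so H_0 = Z.
  H_1: rank ker ∂_1 − rank ∂_2 = (22 − 9) − 11 = 2, and the invariant factors of ∂_2 are all 1, so H_1 = Z^2.
  H_2: rank ker ∂_2 − rank ∂_3 = (13 − 11) − 2 = 0, and the invariant factors of ∂_3 are all 1, so H_2 = 0.
  H_3: rank ker ∂_3 − rank ∂_4 = (2 − 2) − 0 = 0, and there is no ∂_4, so H_3 = 0.

H_0 = Z,  H_1 = Z^2,  H_2 = 0,  H_3 = 0.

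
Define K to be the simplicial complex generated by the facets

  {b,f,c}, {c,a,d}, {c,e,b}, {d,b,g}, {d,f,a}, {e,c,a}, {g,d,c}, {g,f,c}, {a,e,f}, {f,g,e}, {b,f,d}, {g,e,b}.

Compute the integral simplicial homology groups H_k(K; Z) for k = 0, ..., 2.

Take the total order a < b < c < d < e < f < g on the vertex set. Then K (dimension 2) consists of the simplices:

  0-simplices (7): a, b, c, d, e, f, g
  1-simplices (18): ac, ad, ae, af, bc, bd, be, bf, bg, cd, ce, cf, cg, df, dg, ef, eg, fg
  2-simplices (12): acd, ace, adf, aef, bce, bcf, bdf, bdg, beg, cdg, cfg, efg

giving chain groups C_0 ≅ Z^7, C_1 ≅ Z^18, C_2 ≅ Z^12.

∂_1: C_1 → C_0 maps an edge to its endpoints' difference, ∂[p,q] = q − p.
The resulting 7×18 matrix has rank 6, and its Smith normal form has invariant factors (1,1,1,1,1,1).

The boundary map ∂_2: C_2 → C_1 maps a triangle to the signed sum of its edges. For instance
  ∂bdg = dg − bg + bd,
  ∂acd = cd − ad + ac.
The resulting 18×12 matrix has rank 12, and its Smith normal form has invariant factors (1,1,1,1,1,1,1,1,1,1,1,2).

Reading off H_k = ker ∂_k / im ∂_{k+1}:

  H_0: rank C_0 − rank ∂_1 = 7 − 6 = 1, and the invariant factors of ∂_1 are all 1, so H_0 ≅ Z.
  H_1: rank ker ∂_1 − rank ∂_2 = (18 − 6) − 12 = 0, and ∂_2 has invariant factor 2 > 1, so H_1 ≅ Z/2.
  H_2: rank ker ∂_2 − rank ∂_3 = (12 − 12) − 0 = 0, and there is no ∂_3, so H_2 ≅ 0.

H_0 ≅ Z,  H_1 ≅ Z/2,  H_2 = 0.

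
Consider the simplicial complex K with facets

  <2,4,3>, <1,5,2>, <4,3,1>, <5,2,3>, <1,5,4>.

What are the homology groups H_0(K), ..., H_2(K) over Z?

H_0 = Z,  H_1 = Z,  H_2 = 0.

Fix the vertex order 1 < 2 < 3 < 4 < 5 and write every simplex with vertices in increasing order. Then dim K = 2 and the simplices of K are:

  0-simplices (5): [1], [2], [3], [4], [5]
  1-simplices (10): [1,2], [1,3], [1,4], [1,5], [2,3], [2,4], [2,5], [3,4], [3,5], [4,5]
  2-simplices (5): [1,2,5], [1,3,4], [1,4,5], [2,3,4], [2,3,5]

Hence C_0 ≅ Z^5, C_1 ≅ Z^10, C_2 ≅ Z^5.

Boundary ∂_1: C_1 → C_0 sends each edge [p,q] (with p < q) to q − p.
This gives a 5×10 integer matrix of rank 4; reducing to Smith normal form yields diagonal entries (1,1,1,1).

The boundary map ∂_2: C_2 → C_1 maps a triangle to the signed sum of its edges. For instance
  ∂[1,3,4] = [3,4] − [1,4] + [1,3],
  ∂[2,3,4] = [3,4] − [2,4] + [2,3].
This gives a 10×5 integer matrix of rank 5; reducing to Smith normal form yields diagonal entries (1,1,1,1,1).

Now H_k = ker ∂_k / im ∂_{k+1}, so:

  H_0: rank C_0 − rank ∂_1 = 5 − 4 = 1, and the invariant factors of ∂_1 are all 1, so H_0 = Z.
  H_1: rank ker ∂_1 − rank ∂_2 = (10 − 4) − 5 = 1, and the invariant factors of ∂_2 are all 1, so H_1 = Z.
  H_2: rank ker ∂_2 − rank ∂_3 = (5 − 5) − 0 = 0, and there is no ∂_3, so H_2 = 0.

As a check, the Euler characteristic is 5 − 10 + 5 = 0, which agrees with 1 − 1 + 0 = 0.
(K is a triangulation of the Möbius band.)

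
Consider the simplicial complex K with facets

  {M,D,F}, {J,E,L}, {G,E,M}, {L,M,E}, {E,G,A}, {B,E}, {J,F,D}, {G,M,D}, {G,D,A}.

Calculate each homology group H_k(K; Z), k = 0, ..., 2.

Fix the vertex order A < B < D < E < F < G < J < L < M and write every simplex with vertices in increasing order. Then dim K = 2 and the simplices of K are:

  0-simplices (9): A, B, D, E, F, G, J, L, M
  1-simplices (17): AD, AE, AG, BE, DF, DG, DJ, DM, EG, EJ, EL, EM, FJ, FM, GM, JL, LM
  2-simplices (8): ADG, AEG, DFJ, DFM, DGM, EGM, EJL, ELM

giving chain groups C_0 ≅ Z^9, C_1 ≅ Z^17, C_2 ≅ Z^8.

Boundary ∂_1: C_1 → C_0 sends each edge [p,q] (with p < q) to q − p.
The resulting 9×17 matrix has rank 8, and its Smith normal form has invariant factors (1,1,1,1,1,1,1,1).

∂_2: C_2 → C_1 sends each 2-simplex [p,q,r] to [q,r] − [p,r] + [p,q]. For instance
  ∂DFJ = FJ − DJ + DF,
  ∂AEG = EG − AG + AE.
The resulting 17×8 matrix has rank 8, and its Smith normal form has invariant factors (1,1,1,1,1,1,1,1).

Now H_k = ker ∂_k / im ∂_{k+1}, so:

  H_0: rank C_0 − rank ∂_1 = 9 − 8 = 1, and the invariant factors of ∂_1 are all 1, so H_0 = Z.
  H_1: rank ker ∂_1 − rank ∂_2 = (17 − 8) − 8 = 1, and the invariant factors of ∂_2 are all 1, so H_1 = Z.
  H_2: rank ker ∂_2 − rank ∂_3 = (8 − 8) − 0 = 0, and there is no ∂_3, so H_2 = 0.

H_0 ≅ Z,  H_1 ≅ Z,  H_2 = 0.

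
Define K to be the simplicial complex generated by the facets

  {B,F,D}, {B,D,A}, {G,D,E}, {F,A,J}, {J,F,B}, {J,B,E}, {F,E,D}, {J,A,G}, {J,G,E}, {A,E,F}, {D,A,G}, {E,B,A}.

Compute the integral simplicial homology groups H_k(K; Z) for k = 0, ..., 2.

H_0 ≅ Z,  H_1 ≅ Z/2,  H_2 = 0.

We work with the vertex ordering A < B < D < E < F < G < J. The simplices of K, each written with vertices in increasing order, are:

  0-simplices (7): A, B, D, E, F, G, J
  1-simplices (18): AB, AD, AE, AF, AG, AJ, BD, BE, BF, BJ, DE, DF, DG, EF, EG, EJ, FJ, GJ
  2-simplices (12): ABD, ABE, ADG, AEF, AFJ, AGJ, BDF, BEJ, BFJ, DEF, DEG, EGJ

Hence C_0 ≅ Z^7, C_1 ≅ Z^18, C_2 ≅ Z^12.

∂_1: C_1 → C_0 sends each edge [p,q] (with p < q) to q − p.
As a 7×18 matrix over Z this has rank 6, with invariant factors (1,1,1,1,1,1).

Boundary ∂_2: C_2 → C_1 maps a triangle to the signed sum of its edges. For instance
  ∂AGJ = GJ − AJ + AG,
  ∂ADG = DG − AG + AD.
As a 18×12 matrix over Z this has rank 12, with invariant factors (1,1,1,1,1,1,1,1,1,1,1,2).

Computing H_k = (kernel of ∂_k) / (image of ∂_{k+1}):

  H_0: rank C_0 − rank ∂_1 = 7 − 6 = 1, and the invariant factors of ∂_1 are all 1, so H_0 = Z.
  H_1: rank ker ∂_1 − rank ∂_2 = (18 − 6) − 12 = 0, and ∂_2 has invariant factor 2 > 1, so H_1 = Z/2.
  H_2: rank ker ∂_2 − rank ∂_3 = (12 − 12) − 0 = 0, and there is no ∂_3, so H_2 = 0.

(K is a triangulation of the real projective plane RP^2.)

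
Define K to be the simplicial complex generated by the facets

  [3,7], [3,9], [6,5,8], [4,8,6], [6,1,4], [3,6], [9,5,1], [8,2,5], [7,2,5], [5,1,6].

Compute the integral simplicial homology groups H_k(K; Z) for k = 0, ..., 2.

We work with the vertex ordering 1 < 2 < 3 < 4 < 5 < 6 < 7 < 8 < 9. The simplices of K, each written with vertices in increasing order, are:

  0-simplices (9): [1], [2], [3], [4], [5], [6], [7], [8], [9]
  1-simplices (17): [1,4], [1,5], [1,6], [1,9], [2,5], [2,7], [2,8], [3,6], [3,7], [3,9], [4,6], [4,8], [5,6], [5,7], [5,8], [5,9], [6,8]
  2-simplices (7): [1,4,6], [1,5,6], [1,5,9], [2,5,7], [2,5,8], [4,6,8], [5,6,8]

giving chain groups C_0 ≅ Z^9, C_1 ≅ Z^17, C_2 ≅ Z^7.

Boundary ∂_1: C_1 → C_0 is given by ∂[p,q] = [q] − [p]. For instance
  ∂[3,7] = [7] − [3].
The 9×17 boundary matrix has rank 8 and Smith normal form diag(1,1,1,1,1,1,1,1).

Boundary ∂_2: C_2 → C_1 acts by ∂[p,q,r] = [q,r] − [p,r] + [p,q]. For instance
  ∂[1,4,6] = [4,6] − [1,6] + [1,4],
  ∂[2,5,7] = [5,7] − [2,7] + [2,5].
The 17×7 boundary matrix has rank 7 and Smith normal form diag(1,1,1,1,1,1,1).

From H_k ≅ ker(∂_k) / im(∂_{k+1}) we obtain:

  H_0: rank C_0 − rank ∂_1 = 9 − 8 = 1, and the invariant factors of ∂_1 are all 1, so H_0 = Z.
  H_1: rank ker ∂_1 − rank ∂_2 = (17 − 8) − 7 = 2, and the invariant factors of ∂_2 are all 1, so H_1 = Z^2.
  H_2: rank ker ∂_2 − rank ∂_3 = (7 − 7) − 0 = 0, and there is no ∂_3, so H_2 = 0.

H_0 ≅ Z,  H_1 ≅ Z^2,  H_2 = 0.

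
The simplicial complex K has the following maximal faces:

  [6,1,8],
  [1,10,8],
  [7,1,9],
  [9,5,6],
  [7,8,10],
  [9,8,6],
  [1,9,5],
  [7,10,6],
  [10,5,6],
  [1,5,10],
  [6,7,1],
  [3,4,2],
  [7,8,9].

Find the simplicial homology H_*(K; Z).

K has 10 vertices, 21 edges, 13 triangles.
rank ∂_0 = 0, rank ∂_1 = 8 ⇒ b_0 = 10 − 0 − 8 = 2; all invariant factors of ∂_1 are 1 so no torsion. So H_0 = Z^2.
rank ∂_1 = 8, rank ∂_2 = 13 ⇒ b_1 = 21 − 8 − 13 = 0; ∂_2 has invariant factor(s) [2] giving torsion. So H_1 = Z/2Z.
rank ∂_2 = 13, rank ∂_3 = 0 ⇒ b_2 = 13 − 13 − 0 = 0. So H_2 = 0.

H_0 ≅ Z^2,  H_1 ≅ Z/2Z,  H_2 = 0.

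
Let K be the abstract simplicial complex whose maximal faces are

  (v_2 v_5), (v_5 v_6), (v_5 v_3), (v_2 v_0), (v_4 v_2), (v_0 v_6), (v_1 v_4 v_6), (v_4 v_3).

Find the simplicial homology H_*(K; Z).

H_0 ≅ Z,  H_1 ≅ Z^3,  H_2 = 0.

Take the total order v_0 < v_1 < v_2 < v_3 < v_4 < v_5 < v_6 on the vertex set. Then K (dimension 2) consists of the simplices:

  0-simplices (7): [v_0], [v_1], [v_2], [v_3], [v_4], [v_5], [v_6]
  1-simplices (10): [v_0,v_2], [v_0,v_6], [v_1,v_4], [v_1,v_6], [v_2,v_4], [v_2,v_5], [v_3,v_4], [v_3,v_5], [v_4,v_6], [v_5,v_6]
  2-simplices (1): [v_1,v_4,v_6]

giving chain groups C_0 ≅ Z^7, C_1 ≅ Z^10, C_2 ≅ Z^1.

The boundary map ∂_1: C_1 → C_0 is given by ∂[p,q] = [q] − [p].
As a 7×10 matrix over Z this has rank 6, with invariant factors (1,1,1,1,1,1).

Boundary ∂_2: C_2 → C_1 sends each 2-simplex [p,q,r] to [q,r] − [p,r] + [p,q]. For instance
  ∂[v_1,v_4,v_6] = [v_4,v_6] − [v_1,v_6] + [v_1,v_4].
The 10×1 boundary matrix has rank 1 and Smith normal form diag(1).

Computing H_k = (kernel of ∂_k) / (image of ∂_{k+1}):

  H_0: rank C_0 − rank ∂_1 = 7 − 6 = 1, and the invariant factors of ∂_1 are all 1, so H_0 ≅ Z.
  H_1: rank ker ∂_1 − rank ∂_2 = (10 − 6) − 1 = 3, and the invariant factors of ∂_2 are all 1, so H_1 ≅ Z^3.
  H_2: rank ker ∂_2 − rank ∂_3 = (1 − 1) − 0 = 0, and there is no ∂_3, so H_2 ≅ 0.

As a check, the Euler characteristic is 7 − 10 + 1 = -2, which agrees with 1 − 3 + 0 = -2.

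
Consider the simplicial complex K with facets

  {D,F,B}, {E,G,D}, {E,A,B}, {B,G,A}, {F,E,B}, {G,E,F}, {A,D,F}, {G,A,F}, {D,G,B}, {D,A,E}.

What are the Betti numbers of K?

K has 6 vertices, 15 edges, 10 triangles.
rank ∂_0 = 0, rank ∂_1 = 5 ⇒ b_0 = 6 − 0 − 5 = 1; all invariant factors of ∂_1 are 1 so no torsion. So H_0 = Z.
rank ∂_1 = 5, rank ∂_2 = 10 ⇒ b_1 = 15 − 5 − 10 = 0; ∂_2 has invariant factor(s) [2] giving torsion. So H_1 = Z/2.
rank ∂_2 = 10, rank ∂_3 = 0 ⇒ b_2 = 10 − 10 − 0 = 0. So H_2 = 0.

b_0 = 1, b_1 = 0, b_2 = 0.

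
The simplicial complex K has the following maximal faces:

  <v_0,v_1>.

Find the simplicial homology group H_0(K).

We work with the vertex ordering v_0 < v_1. The simplices of K, each written with vertices in increasing order, are:

  0-simplices (2): [v_0], [v_1]
  1-simplices (1): [v_0,v_1]

giving chain groups C_0 ≅ Z^2, C_1 ≅ Z^1.

The boundary map ∂_1: C_1 → C_0 maps an edge to its endpoints' difference, ∂[p,q] = q − p. For instance
  ∂[v_0,v_1] = [v_1] − [v_0].
The 2×1 boundary matrix has rank 1 and Smith normal form diag(1).

Computing H_k = (kernel of ∂_k) / (image of ∂_{k+1}):

  H_0: rank C_0 − rank ∂_1 = 2 − 1 = 1, and the invariant factors of ∂_1 are all 1, so H_0 = Z.

(K is a triangulation of the 1-simplex.)

H_0 = Z.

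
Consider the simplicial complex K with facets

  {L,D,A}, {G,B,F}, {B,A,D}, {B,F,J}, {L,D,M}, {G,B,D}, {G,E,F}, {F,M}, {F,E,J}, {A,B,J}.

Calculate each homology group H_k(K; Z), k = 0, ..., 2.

H_0 ≅ Z,  H_1 ≅ Z,  H_2 = 0.

Take the total order A < B < D < E < F < G < J < L < M on the vertex set. Then K (dimension 2) consists of the simplices:

  0-simplices (9): A, B, D, E, F, G, J, L, M
  1-simplices (18): AB, AD, AJ, AL, BD, BF, BG, BJ, DG, DL, DM, EF, EG, EJ, FG, FJ, FM, LM
  2-simplices (9): ABD, ABJ, ADL, BDG, BFG, BFJ, DLM, EFG, EFJ

giving chain groups C_0 ≅ Z^9, C_1 ≅ Z^18, C_2 ≅ Z^9.

Boundary ∂_1: C_1 → C_0 sends each edge [p,q] (with p < q) to q − p.
The resulting 9×18 matrix has rank 8, and its Smith normal form has invariant factors (1,1,1,1,1,1,1,1).

Boundary ∂_2: C_2 → C_1 maps a triangle to the signed sum of its edges. For instance
  ∂DLM = LM − DM + DL,
  ∂ABJ = BJ − AJ + AB.
The 18×9 boundary matrix has rank 9 and Smith normal form diag(1,1,1,1,1,1,1,1,1).

From H_k ≅ ker(∂_k) / im(∂_{k+1}) we obtain:

  H_0: rank C_0 − rank ∂_1 = 9 − 8 = 1, and the invariant factors of ∂_1 are all 1, so H_0 = Z.
  H_1: rank ker ∂_1 − rank ∂_2 = (18 − 8) − 9 = 1, and the invariant factors of ∂_2 are all 1, so H_1 = Z.
  H_2: rank ker ∂_2 − rank ∂_3 = (9 − 9) − 0 = 0, and there is no ∂_3, so H_2 = 0.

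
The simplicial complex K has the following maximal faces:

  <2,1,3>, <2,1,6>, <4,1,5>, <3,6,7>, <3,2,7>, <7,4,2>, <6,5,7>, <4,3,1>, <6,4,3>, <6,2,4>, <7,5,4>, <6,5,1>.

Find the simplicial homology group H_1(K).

We work with the vertex ordering 1 < 2 < 3 < 4 < 5 < 6 < 7. The simplices of K, each written with vertices in increasing order, are:

  0-simplices (7): [1], [2], [3], [4], [5], [6], [7]
  1-simplices (18): [1,2], [1,3], [1,4], [1,5], [1,6], [2,3], [2,4], [2,6], [2,7], [3,4], [3,6], [3,7], [4,5], [4,6], [4,7], [5,6], [5,7], [6,7]
  2-simplices (12): [1,2,3], [1,2,6], [1,3,4], [1,4,5], [1,5,6], [2,3,7], [2,4,6], [2,4,7], [3,4,6], [3,6,7], [4,5,7], [5,6,7]

Hence C_0 ≅ Z^7, C_1 ≅ Z^18, C_2 ≅ Z^12.

∂_1: C_1 → C_0 is given by ∂[p,q] = [q] − [p]. For instance
  ∂[2,3] = [3] − [2].
The resulting 7×18 matrix has rank 6, and its Smith normal form has invariant factors (1,1,1,1,1,1).

∂_2: C_2 → C_1 sends each 2-simplex [p,q,r] to [q,r] − [p,r] + [p,q]. For instance
  ∂[1,3,4] = [3,4] − [1,4] + [1,3],
  ∂[2,4,6] = [4,6] − [2,6] + [2,4].
The 18×12 boundary matrix has rank 12 and Smith normal form diag(1,1,1,1,1,1,1,1,1,1,1,2).

Reading off H_k = ker ∂_k / im ∂_{k+1}:

  H_1: rank ker ∂_1 − rank ∂_2 = (18 − 6) − 12 = 0, and ∂_2 has invariant factor 2 > 1, so H_1 = Z_2.

H_1 ≅ Z_2.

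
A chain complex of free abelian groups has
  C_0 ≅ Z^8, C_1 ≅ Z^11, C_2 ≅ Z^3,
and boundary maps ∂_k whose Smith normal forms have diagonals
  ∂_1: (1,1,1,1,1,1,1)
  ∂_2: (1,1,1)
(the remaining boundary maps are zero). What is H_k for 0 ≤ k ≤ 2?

H_0 = Z,  H_1 = Z,  H_2 = 0.

H_0: b_0 = 8 − 0 − 7 = 1; torsion from ∂_1 factors > 1: none. So H_0 = Z.
H_1: b_1 = 11 − 7 − 3 = 1; torsion from ∂_2 factors > 1: none. So H_1 = Z.
H_2: b_2 = 3 − 3 − 0 = 0; torsion from ∂_3 factors > 1: none. So H_2 = 0.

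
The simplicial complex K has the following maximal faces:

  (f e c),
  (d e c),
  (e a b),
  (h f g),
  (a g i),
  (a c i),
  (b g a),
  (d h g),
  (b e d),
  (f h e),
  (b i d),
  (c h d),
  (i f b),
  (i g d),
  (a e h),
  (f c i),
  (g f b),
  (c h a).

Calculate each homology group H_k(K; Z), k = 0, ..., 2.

Take the total order a < b < c < d < e < f < g < h < i on the vertex set. Then K (dimension 2) consists of the simplices:

  0-simplices (9): a, b, c, d, e, f, g, h, i
  1-simplices (27): ab, ac, ae, ag, ah, ai, bd, be, bf, bg, bi, cd, ce, cf, ch, ci, de, dg, dh, di, ef, eh, fg, fh, fi, gh, gi
  2-simplices (18): abe, abg, ach, aci, aeh, agi, bde, bdi, bfg, bfi, cde, cdh, cef, cfi, dgh, dgi, efh, fgh

Hence C_0 ≅ Z^9, C_1 ≅ Z^27, C_2 ≅ Z^18.

∂_1: C_1 → C_0 sends each edge [p,q] (with p < q) to q − p. For instance
  ∂be = e − b.
The resulting 9×27 matrix has rank 8, and its Smith normal form has invariant factors (1,1,1,1,1,1,1,1).

∂_2: C_2 → C_1 acts by ∂[p,q,r] = [q,r] − [p,r] + [p,q]. For instance
  ∂abe = be − ae + ab,
  ∂aci = ci − ai + ac.
As a 27×18 matrix over Z this has rank 18, with invariant factors (1,1,1,1,1,1,1,1,1,1,1,1,1,1,1,1,1,2).

Now H_k = ker ∂_k / im ∂_{k+1}, so:

  H_0: rank C_0 − rank ∂_1 = 9 − 8 = 1, and the invariant factors of ∂_1 are all 1, so H_0 ≅ Z.
  H_1: rank ker ∂_1 − rank ∂_2 = (27 − 8) − 18 = 1, and ∂_2 has invariant factor 2 > 1, so H_1 ≅ Z ⊕ Z/2Z.
  H_2: rank ker ∂_2 − rank ∂_3 = (18 − 18) − 0 = 0, and there is no ∂_3, so H_2 ≅ 0.

As a check, the Euler characteristic is 9 − 27 + 18 = 0, which agrees with 1 − 1 + 0 = 0.

H_0 = Z,  H_1 = Z ⊕ Z/2Z,  H_2 = 0.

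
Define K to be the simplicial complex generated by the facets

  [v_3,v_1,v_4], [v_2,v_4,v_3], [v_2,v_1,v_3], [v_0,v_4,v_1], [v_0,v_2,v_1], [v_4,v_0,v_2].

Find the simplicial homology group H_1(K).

Order the vertices as v_0 < v_1 < v_2 < v_3 < v_4. Listing each simplex with vertices in this order, K has dimension 2 with simplices:

  0-simplices (5): [v_0], [v_1], [v_2], [v_3], [v_4]
  1-simplices (9): [v_0,v_1], [v_0,v_2], [v_0,v_4], [v_1,v_2], [v_1,v_3], [v_1,v_4], [v_2,v_3], [v_2,v_4], [v_3,v_4]
  2-simplices (6): [v_0,v_1,v_2], [v_0,v_1,v_4], [v_0,v_2,v_4], [v_1,v_2,v_3], [v_1,v_3,v_4], [v_2,v_3,v_4]

Hence C_0 ≅ Z^5, C_1 ≅ Z^9, C_2 ≅ Z^6.

Boundary ∂_1: C_1 → C_0 sends each edge [p,q] (with p < q) to q − p. For instance
  ∂[v_1,v_4] = [v_4] − [v_1].
The 5×9 boundary matrix has rank 4 and Smith normal form diag(1,1,1,1).

The boundary map ∂_2: C_2 → C_1 maps a triangle to the signed sum of its edges. For instance
  ∂[v_0,v_1,v_2] = [v_1,v_2] − [v_0,v_2] + [v_0,v_1],
  ∂[v_1,v_3,v_4] = [v_3,v_4] − [v_1,v_4] + [v_1,v_3].
The 9×6 boundary matrix has rank 5 and Smith normal form diag(1,1,1,1,1).

Computing H_k = (kernel of ∂_k) / (image of ∂_{k+1}):

  H_1: rank ker ∂_1 − rank ∂_2 = (9 − 4) − 5 = 0, and the invariant factors of ∂_2 are all 1, so H_1 = 0.

H_1 = 0.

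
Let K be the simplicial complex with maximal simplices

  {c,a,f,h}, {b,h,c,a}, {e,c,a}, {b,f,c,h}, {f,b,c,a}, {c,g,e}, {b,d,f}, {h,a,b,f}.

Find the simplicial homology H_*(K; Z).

Order the vertices as a < b < c < d < e < f < g < h. Listing each simplex with vertices in this order, K has dimension 3 with simplices:

  0-simplices (8): a, b, c, d, e, f, g, h
  1-simplices (16): ab, ac, ae, af, ah, bc, bd, bf, bh, ce, cf, cg, ch, df, eg, fh
  2-simplices (13): abc, abf, abh, ace, acf, ach, afh, bcf, bch, bdf, bfh, ceg, cfh
  3-simplices (5): abcf, abch, abfh, acfh, bcfh

giving chain groups C_0 ≅ Z^8, C_1 ≅ Z^16, C_2 ≅ Z^13, C_3 ≅ Z^5.

The boundary map ∂_1: C_1 → C_0 sends each edge [p,q] (with p < q) to q − p. For instance
  ∂ah = h − a.
The 8×16 boundary matrix has rank 7 and Smith normal form diag(1,1,1,1,1,1,1).

∂_2: C_2 → C_1 acts by ∂[p,q,r] = [q,r] − [p,r] + [p,q]. For instance
  ∂bch = ch − bh + bc,
  ∂ceg = eg − cg + ce.
As a 16×13 matrix over Z this has rank 9, with invariant factors (1,1,1,1,1,1,1,1,1).

∂_3: C_3 → C_2 sends each 3-simplex σ to the alternating sum Σ_i (−1)^i (σ with its i-th vertex removed). For instance
  ∂bcfh = cfh − bfh + bch − bcf,
  ∂abch = bch − ach + abh − abc.
As a 13×5 matrix over Z this has rank 4, with invariant factors (1,1,1,1).

From H_k ≅ ker(∂_k) / im(∂_{k+1}) we obtain:

  H_0: rank C_0 − rank ∂_1 = 8 − 7 = 1, and the invariant factors of ∂_1 are all 1, so H_0 ≅ Z.
  H_1: rank ker ∂_1 − rank ∂_2 = (16 − 7) − 9 = 0, and the invariant factors of ∂_2 are all 1, so H_1 ≅ 0.
  H_2: rank ker ∂_2 − rank ∂_3 = (13 − 9) − 4 = 0, and the invariant factors of ∂_3 are all 1, so H_2 ≅ 0.
  H_3: rank ker ∂_3 − rank ∂_4 = (5 − 4) − 0 = 1, and there is no ∂_4, so H_3 ≅ Z.

As a check, the Euler characteristic is 8 − 16 + 13 − 5 = 0, which agrees with 1 − 0 + 0 − 1 = 0.

H_0 = Z,  H_1 = 0,  H_2 = 0,  H_3 = Z.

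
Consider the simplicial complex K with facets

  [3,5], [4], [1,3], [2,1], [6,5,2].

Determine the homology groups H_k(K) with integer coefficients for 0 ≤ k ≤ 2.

H_0 ≅ Z^2,  H_1 ≅ Z,  H_2 = 0.

Fix the vertex order 1 < 2 < 3 < 4 < 5 < 6 and write every simplex with vertices in increasing order. Then dim K = 2 and the simplices of K are:

  0-simplices (6): [1], [2], [3], [4], [5], [6]
  1-simplices (6): [1,2], [1,3], [2,5], [2,6], [3,5], [5,6]
  2-simplices (1): [2,5,6]

giving chain groups C_0 ≅ Z^6, C_1 ≅ Z^6, C_2 ≅ Z^1.

∂_1: C_1 → C_0 is given by ∂[p,q] = [q] − [p].
As a 6×6 matrix over Z this has rank 4, with invariant factors (1,1,1,1).

The boundary map ∂_2: C_2 → C_1 acts by ∂[p,q,r] = [q,r] − [p,r] + [p,q]. For instance
  ∂[2,5,6] = [5,6] − [2,6] + [2,5].
The 6×1 boundary matrix has rank 1 and Smith normal form diag(1).

Reading off H_k = ker ∂_k / im ∂_{k+1}:

  H_0: rank C_0 − rank ∂_1 = 6 − 4 = 2, and the invariant factors of ∂_1 are all 1, so H_0 = Z^2.
  H_1: rank ker ∂_1 − rank ∂_2 = (6 − 4) − 1 = 1, and the invariant factors of ∂_2 are all 1, so H_1 = Z.
  H_2: rank ker ∂_2 − rank ∂_3 = (1 − 1) − 0 = 0, and there is no ∂_3, so H_2 = 0.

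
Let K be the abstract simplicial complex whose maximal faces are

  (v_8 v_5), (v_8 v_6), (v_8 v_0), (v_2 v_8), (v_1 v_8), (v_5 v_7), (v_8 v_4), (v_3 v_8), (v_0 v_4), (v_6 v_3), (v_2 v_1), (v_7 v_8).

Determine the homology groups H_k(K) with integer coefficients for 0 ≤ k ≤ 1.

H_0 = Z,  H_1 = Z^4.

Order the vertices as v_0 < v_1 < v_2 < v_3 < v_4 < v_5 < v_6 < v_7 < v_8. Listing each simplex with vertices in this order, K has dimension 1 with simplices:

  0-simplices (9): [v_0], [v_1], [v_2], [v_3], [v_4], [v_5], [v_6], [v_7], [v_8]
  1-simplices (12): [v_0,v_4], [v_0,v_8], [v_1,v_2], [v_1,v_8], [v_2,v_8], [v_3,v_6], [v_3,v_8], [v_4,v_8], [v_5,v_7], [v_5,v_8], [v_6,v_8], [v_7,v_8]

Hence C_0 ≅ Z^9, C_1 ≅ Z^12.

Boundary ∂_1: C_1 → C_0 maps an edge to its endpoints' difference, ∂[p,q] = q − p. For instance
  ∂[v_0,v_8] = [v_8] − [v_0].
The resulting 9×12 matrix has rank 8, and its Smith normal form has invariant factors (1,1,1,1,1,1,1,1).

From H_k ≅ ker(∂_k) / im(∂_{k+1}) we obtain:

  H_0: rank C_0 − rank ∂_1 = 9 − 8 = 1, and the invariant factors of ∂_1 are all 1, so H_0 = Z.
  H_1: rank ker ∂_1 − rank ∂_2 = (12 − 8) − 0 = 4, and there is no ∂_2, so H_1 = Z^4.

As a check, the Euler characteristic is 9 − 12 = -3, which agrees with 1 − 4 = -3.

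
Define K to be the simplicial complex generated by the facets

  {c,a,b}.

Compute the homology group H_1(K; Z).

H_1 = 0.

We work with the vertex ordering a < b < c. The simplices of K, each written with vertices in increasing order, are:

  0-simplices (3): a, b, c
  1-simplices (3): ab, ac, bc
  2-simplices (1): abc

Hence C_0 ≅ Z^3, C_1 ≅ Z^3, C_2 ≅ Z^1.

∂_1: C_1 → C_0 sends each edge [p,q] (with p < q) to q − p. For instance
  ∂bc = c − b.
The resulting 3×3 matrix has rank 2, and its Smith normal form has invariant factors (1,1).

The boundary map ∂_2: C_2 → C_1 acts by ∂[p,q,r] = [q,r] − [p,r] + [p,q]. For instance
  ∂abc = bc − ac + ab.
The resulting 3×1 matrix has rank 1, and its Smith normal form has invariant factors (1).

From H_k ≅ ker(∂_k) / im(∂_{k+1}) we obtain:

  H_1: rank ker ∂_1 − rank ∂_2 = (3 − 2) − 1 = 0, and the invariant factors of ∂_2 are all 1, so H_1 ≅ 0.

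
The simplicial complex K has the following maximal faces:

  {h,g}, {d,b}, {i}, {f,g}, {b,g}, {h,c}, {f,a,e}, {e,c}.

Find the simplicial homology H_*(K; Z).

H_0 = Z^2,  H_1 = Z,  H_2 = 0.

Order the vertices as a < b < c < d < e < f < g < h < i. Listing each simplex with vertices in this order, K has dimension 2 with simplices:

  0-simplices (9): a, b, c, d, e, f, g, h, i
  1-simplices (9): ae, af, bd, bg, ce, ch, ef, fg, gh
  2-simplices (1): aef

Hence C_0 ≅ Z^9, C_1 ≅ Z^9, C_2 ≅ Z^1.

The boundary map ∂_1: C_1 → C_0 maps an edge to its endpoints' difference, ∂[p,q] = q − p. For instance
  ∂gh = h − g.
The resulting 9×9 matrix has rank 7, and its Smith normal form has invariant factors (1,1,1,1,1,1,1).

The boundary map ∂_2: C_2 → C_1 sends each 2-simplex [p,q,r] to [q,r] − [p,r] + [p,q]. For instance
  ∂aef = ef − af + ae.
As a 9×1 matrix over Z this has rank 1, with invariant factors (1).

From H_k ≅ ker(∂_k) / im(∂_{k+1}) we obtain:

  H_0: rank C_0 − rank ∂_1 = 9 − 7 = 2, and the invariant factors of ∂_1 are all 1, so H_0 ≅ Z^2.
  H_1: rank ker ∂_1 − rank ∂_2 = (9 − 7) − 1 = 1, and the invariant factors of ∂_2 are all 1, so H_1 ≅ Z.
  H_2: rank ker ∂_2 − rank ∂_3 = (1 − 1) − 0 = 0, and there is no ∂_3, so H_2 ≅ 0.

As a check, the Euler characteristic is 9 − 9 + 1 = 1, which agrees with 2 − 1 + 0 = 1.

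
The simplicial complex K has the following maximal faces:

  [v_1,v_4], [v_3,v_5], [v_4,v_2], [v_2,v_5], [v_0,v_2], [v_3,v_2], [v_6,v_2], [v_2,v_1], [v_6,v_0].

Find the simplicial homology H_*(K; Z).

H_0 ≅ Z,  H_1 ≅ Z^3.

We work with the vertex ordering v_0 < v_1 < v_2 < v_3 < v_4 < v_5 < v_6. The simplices of K, each written with vertices in increasing order, are:

  0-simplices (7): [v_0], [v_1], [v_2], [v_3], [v_4], [v_5], [v_6]
  1-simplices (9): [v_0,v_2], [v_0,v_6], [v_1,v_2], [v_1,v_4], [v_2,v_3], [v_2,v_4], [v_2,v_5], [v_2,v_6], [v_3,v_5]

Hence C_0 ≅ Z^7, C_1 ≅ Z^9.

Boundary ∂_1: C_1 → C_0 maps an edge to its endpoints' difference, ∂[p,q] = q − p. For instance
  ∂[v_0,v_6] = [v_6] − [v_0].
The 7×9 boundary matrix has rank 6 and Smith normal form diag(1,1,1,1,1,1).

Now H_k = ker ∂_k / im ∂_{k+1}, so:

  H_0: rank C_0 − rank ∂_1 = 7 − 6 = 1, and the invariant factors of ∂_1 are all 1, so H_0 = Z.
  H_1: rank ker ∂_1 − rank ∂_2 = (9 − 6) − 0 = 3, and there is no ∂_2, so H_1 = Z^3.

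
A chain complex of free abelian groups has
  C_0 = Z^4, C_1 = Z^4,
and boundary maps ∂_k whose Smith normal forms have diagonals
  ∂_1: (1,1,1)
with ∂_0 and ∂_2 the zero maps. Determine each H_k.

H_0: b_0 = 4 − 0 − 3 = 1; torsion from ∂_1 factors > 1: none. So H_0 ≅ Z.
H_1: b_1 = 4 − 3 − 0 = 1; torsion from ∂_2 factors > 1: none. So H_1 ≅ Z.

H_0 ≅ Z,  H_1 ≅ Z.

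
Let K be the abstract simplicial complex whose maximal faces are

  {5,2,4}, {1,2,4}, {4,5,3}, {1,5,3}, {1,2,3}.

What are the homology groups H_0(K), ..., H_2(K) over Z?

H_0 = Z,  H_1 = Z,  H_2 = 0.

K has 5 vertices, 10 edges, 5 triangles.
rank ∂_0 = 0, rank ∂_1 = 4 ⇒ b_0 = 5 − 0 − 4 = 1; all invariant factors of ∂_1 are 1 so no torsion. So H_0 ≅ Z.
rank ∂_1 = 4, rank ∂_2 = 5 ⇒ b_1 = 10 − 4 − 5 = 1; all invariant factors of ∂_2 are 1 so no torsion. So H_1 ≅ Z.
rank ∂_2 = 5, rank ∂_3 = 0 ⇒ b_2 = 5 − 5 − 0 = 0. So H_2 ≅ 0.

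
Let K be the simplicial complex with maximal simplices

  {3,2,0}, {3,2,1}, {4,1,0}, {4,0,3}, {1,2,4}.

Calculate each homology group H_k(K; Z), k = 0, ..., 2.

Fix the vertex order 0 < 1 < 2 < 3 < 4 and write every simplex with vertices in increasing order. Then dim K = 2 and the simplices of K are:

  0-simplices (5): [0], [1], [2], [3], [4]
  1-simplices (10): [0,1], [0,2], [0,3], [0,4], [1,2], [1,3], [1,4], [2,3], [2,4], [3,4]
  2-simplices (5): [0,1,4], [0,2,3], [0,3,4], [1,2,3], [1,2,4]

so the chain groups are C_0 ≅ Z^5, C_1 ≅ Z^10, C_2 ≅ Z^5.

∂_1: C_1 → C_0 is given by ∂[p,q] = [q] − [p]. For instance
  ∂[0,3] = [3] − [0].
As a 5×10 matrix over Z this has rank 4, with invariant factors (1,1,1,1).

Boundary ∂_2: C_2 → C_1 maps a triangle to the signed sum of its edges. For instance
  ∂[1,2,3] = [2,3] − [1,3] + [1,2],
  ∂[0,2,3] = [2,3] − [0,3] + [0,2].
The resulting 10×5 matrix has rank 5, and its Smith normal form has invariant factors (1,1,1,1,1).

Computing H_k = (kernel of ∂_k) / (image of ∂_{k+1}):

  H_0: rank C_0 − rank ∂_1 = 5 − 4 = 1, and the invariant factors of ∂_1 are all 1, so H_0 = Z.
  H_1: rank ker ∂_1 − rank ∂_2 = (10 − 4) − 5 = 1, and the invariant factors of ∂_2 are all 1, so H_1 = Z.
  H_2: rank ker ∂_2 − rank ∂_3 = (5 − 5) − 0 = 0, and there is no ∂_3, so H_2 = 0.

(K is a triangulation of the Möbius band.)

H_0 ≅ Z,  H_1 ≅ Z,  H_2 = 0.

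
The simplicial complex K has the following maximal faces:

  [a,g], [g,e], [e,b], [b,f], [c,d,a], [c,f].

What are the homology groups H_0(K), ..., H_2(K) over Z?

Fix the vertex order a < b < c < d < e < f < g and write every simplex with vertices in increasing order. Then dim K = 2 and the simplices of K are:

  0-simplices (7): a, b, c, d, e, f, g
  1-simplices (8): ac, ad, ag, be, bf, cd, cf, eg
  2-simplices (1): acd

so the chain groups are C_0 ≅ Z^7, C_1 ≅ Z^8, C_2 ≅ Z^1.

The boundary map ∂_1: C_1 → C_0 sends each edge [p,q] (with p < q) to q − p.
As a 7×8 matrix over Z this has rank 6, with invariant factors (1,1,1,1,1,1).

∂_2: C_2 → C_1 acts by ∂[p,q,r] = [q,r] − [p,r] + [p,q]. For instance
  ∂acd = cd − ad + ac.
As a 8×1 matrix over Z this has rank 1, with invariant factors (1).

Now H_k = ker ∂_k / im ∂_{k+1}, so:

  H_0: rank C_0 − rank ∂_1 = 7 − 6 = 1, and the invariant factors of ∂_1 are all 1, so H_0 ≅ Z.
  H_1: rank ker ∂_1 − rank ∂_2 = (8 − 6) − 1 = 1, and the invariant factors of ∂_2 are all 1, so H_1 ≅ Z.
  H_2: rank ker ∂_2 − rank ∂_3 = (1 − 1) − 0 = 0, and there is no ∂_3, so H_2 ≅ 0.

H_0 ≅ Z,  H_1 ≅ Z,  H_2 = 0.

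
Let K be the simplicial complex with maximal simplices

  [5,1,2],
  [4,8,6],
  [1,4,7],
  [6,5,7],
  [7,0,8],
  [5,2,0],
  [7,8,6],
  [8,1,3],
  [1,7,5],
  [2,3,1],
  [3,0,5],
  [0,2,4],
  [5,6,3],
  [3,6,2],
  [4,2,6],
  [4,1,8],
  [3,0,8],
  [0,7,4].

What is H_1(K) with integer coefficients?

Fix the vertex order 0 < 1 < 2 < 3 < 4 < 5 < 6 < 7 < 8 and write every simplex with vertices in increasing order. Then dim K = 2 and the simplices of K are:

  0-simplices (9): [0], [1], [2], [3], [4], [5], [6], [7], [8]
  1-simplices (27): (27 of them)
  2-simplices (18): [0,2,4], [0,2,5], [0,3,5], [0,3,8], [0,4,7], [0,7,8], [1,2,3], [1,2,5], [1,3,8], [1,4,7], [1,4,8], [1,5,7], [2,3,6], [2,4,6], [3,5,6], [4,6,8], [5,6,7], [6,7,8]

Hence C_0 ≅ Z^9, C_1 ≅ Z^27, C_2 ≅ Z^18.

∂_1: C_1 → C_0 sends each edge [p,q] (with p < q) to q − p. For instance
  ∂[0,5] = [5] − [0].
As a 9×27 matrix over Z this has rank 8, with invariant factors (1,1,1,1,1,1,1,1).

Boundary ∂_2: C_2 → C_1 sends each 2-simplex [p,q,r] to [q,r] − [p,r] + [p,q]. For instance
  ∂[0,3,8] = [3,8] − [0,8] + [0,3],
  ∂[0,2,4] = [2,4] − [0,4] + [0,2].
This gives a 27×18 integer matrix of rank 18; reducing to Smith normal form yields diagonal entries (1,1,1,1,1,1,1,1,1,1,1,1,1,1,1,1,1,2).

Computing H_k = (kernel of ∂_k) / (image of ∂_{k+1}):

  H_1: rank ker ∂_1 − rank ∂_2 = (27 − 8) − 18 = 1, and ∂_2 has invariant factor 2 > 1, so H_1 ≅ Z ⊕ Z/2Z.

H_1 ≅ Z ⊕ Z/2Z.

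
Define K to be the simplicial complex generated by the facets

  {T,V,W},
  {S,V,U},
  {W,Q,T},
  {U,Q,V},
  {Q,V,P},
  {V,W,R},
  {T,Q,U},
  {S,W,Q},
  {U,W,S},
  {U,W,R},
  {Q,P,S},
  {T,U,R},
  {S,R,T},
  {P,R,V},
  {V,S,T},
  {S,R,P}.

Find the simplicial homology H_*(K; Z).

H_0 ≅ Z,  H_1 ≅ Z^2,  H_2 ≅ Z.

Order the vertices as P < Q < R < S < T < U < V < W. Listing each simplex with vertices in this order, K has dimension 2 with simplices:

  0-simplices (8): P, Q, R, S, T, U, V, W
  1-simplices (24): PQ, PR, PS, PV, QS, QT, QU, QV, QW, RS, RT, RU, RV, RW, ST, SU, SV, SW, TU, TV, TW, UV, UW, VW
  2-simplices (16): PQS, PQV, PRS, PRV, QSW, QTU, QTW, QUV, RST, RTU, RUW, RVW, STV, SUV, SUW, TVW

giving chain groups C_0 ≅ Z^8, C_1 ≅ Z^24, C_2 ≅ Z^16.

Boundary ∂_1: C_1 → C_0 maps an edge to its endpoints' difference, ∂[p,q] = q − p. For instance
  ∂PQ = Q − P.
The 8×24 boundary matrix has rank 7 and Smith normal form diag(1,1,1,1,1,1,1).

The boundary map ∂_2: C_2 → C_1 acts by ∂[p,q,r] = [q,r] − [p,r] + [p,q]. For instance
  ∂PRV = RV − PV + PR,
  ∂SUW = UW − SW + SU.
The resulting 24×16 matrix has rank 15, and its Smith normal form has invariant factors (1,1,1,1,1,1,1,1,1,1,1,1,1,1,1).

Reading off H_k = ker ∂_k / im ∂_{k+1}:

  H_0: rank C_0 − rank ∂_1 = 8 − 7 = 1, and the invariant factors of ∂_1 are all 1, so H_0 ≅ Z.
  H_1: rank ker ∂_1 − rank ∂_2 = (24 − 7) − 15 = 2, and the invariant factors of ∂_2 are all 1, so H_1 ≅ Z^2.
  H_2: rank ker ∂_2 − rank ∂_3 = (16 − 15) − 0 = 1, and there is no ∂_3, so H_2 ≅ Z.

(K is a triangulation of the torus T^2.)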